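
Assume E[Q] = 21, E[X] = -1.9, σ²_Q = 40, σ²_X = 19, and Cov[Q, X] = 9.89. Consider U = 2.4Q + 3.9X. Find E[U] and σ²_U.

E[U] = 2.4·E[Q] + 3.9·E[X] = 2.4·21 + 3.9·(-1.9) = 42.99.
σ²_U = a²·σ²_Q + b²·σ²_X + 2ab·Cov[Q, X] with a = 2.4, b = 3.9.
= 2.4²·40 + 3.9²·19 + 2·2.4·3.9·9.89
= 230.4 + 288.99 + 185.1408 = 704.5308.

E[U] = 42.99, σ²_U = 704.5308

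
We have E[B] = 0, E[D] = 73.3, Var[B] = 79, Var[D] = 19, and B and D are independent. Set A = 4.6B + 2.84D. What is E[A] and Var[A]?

E[A] = 4.6·E[B] + 2.84·E[D] = 4.6·0 + 2.84·73.3 = 208.172.
Var[A] = a²·Var[B] + b²·Var[D] + 2ab·Cov(B, D) with a = 4.6, b = 2.84.
Independence gives Cov(B, D) = 0.
= 4.6²·79 + 2.84²·19 + 2·4.6·2.84·0
= 1671.64 + 153.2464 + 0 = 1824.8864.

E[A] = 208.172, Var[A] = 1824.8864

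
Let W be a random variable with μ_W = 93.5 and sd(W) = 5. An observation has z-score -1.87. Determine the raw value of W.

W = 84.15

W = μ_W + z·sd(W) = 93.5 + (-1.87)·5 = 84.15.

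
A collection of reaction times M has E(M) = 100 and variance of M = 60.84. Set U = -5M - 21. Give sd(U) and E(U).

U = -5M - 21 is linear with a = -5, b = -21.
sd(M) = √60.84 = 7.8.
sd(U) = |a|·sd(M) = |-5|·7.8 = 39.
E(U) = a·E(M) + b = (-5)·100 + (-21) = -521.

sd(U) = 39, E(U) = -521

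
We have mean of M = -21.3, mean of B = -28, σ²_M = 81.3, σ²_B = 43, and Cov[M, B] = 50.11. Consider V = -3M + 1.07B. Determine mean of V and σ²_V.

mean of V = (-3)·mean of M + 1.07·mean of B = (-3)·(-21.3) + 1.07·(-28) = 33.94.
σ²_V = a²·σ²_M + b²·σ²_B + 2ab·Cov[M, B] with a = -3, b = 1.07.
= (-3)²·81.3 + 1.07²·43 + 2·(-3)·1.07·50.11
= 731.7 + 49.2307 + (-321.7062) = 459.2245.

mean of V = 33.94, σ²_V = 459.2245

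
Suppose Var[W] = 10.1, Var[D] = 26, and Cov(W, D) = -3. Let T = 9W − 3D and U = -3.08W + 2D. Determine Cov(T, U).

Cov(T, U) = -517.692

By bilinearity, Cov(T, U) = ac·Var[W] + bd·Var[D] + (ad+bc)·Cov(W, D), with a=9, b=-3, c=-3.08, d=2.
ac·Var[W] = 9·(-3.08)·10.1 = -279.972
bd·Var[D] = (-3)·2·26 = -156
(ad+bc)·Cov(W, D) = (27.24)·(-3) = -81.72
Cov(T, U) = -279.972 + (-156) + (-81.72) = -517.692.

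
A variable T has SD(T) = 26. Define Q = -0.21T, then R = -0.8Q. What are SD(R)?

SD(Q) = |-0.21|·26 = 5.46.
SD(R) = |-0.8|·5.46 = 4.368.

SD(R) = 4.368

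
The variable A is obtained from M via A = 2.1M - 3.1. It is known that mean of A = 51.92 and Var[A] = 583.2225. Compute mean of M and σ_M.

mean of M = 26.2, σ_M = 11.5

From A = 2.1M - 3.1: mean of A = a·mean of M + b, so mean of M = (mean of A − b)/a = (51.92 − (-3.1))/2.1 = 26.2.
σ_A = √583.2225 = 24.15.
σ_A = |a|·σ_M, so σ_M = 24.15/|2.1| = 11.5.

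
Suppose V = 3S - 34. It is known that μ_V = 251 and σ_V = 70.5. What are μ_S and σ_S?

From V = 3S - 34: μ_V = a·μ_S + b, so μ_S = (μ_V − b)/a = (251 − (-34))/3 = 95.
σ_V = |a|·σ_S, so σ_S = 70.5/|3| = 23.5.

μ_S = 95, σ_S = 23.5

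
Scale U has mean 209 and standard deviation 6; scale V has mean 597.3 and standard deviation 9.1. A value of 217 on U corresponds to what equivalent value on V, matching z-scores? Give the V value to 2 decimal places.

z = (217 − 209)/6 ≈ 1.3333.
V = 597.3 + z·9.1 = 597.3 + (217 − 209)·9.1/6 ≈ 609.43.

V = 609.43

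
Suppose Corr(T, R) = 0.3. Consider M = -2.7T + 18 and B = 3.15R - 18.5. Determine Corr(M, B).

Linear rescalings preserve |correlation|; the slopes -2.7 and 3.15 have opposite signs, so the correlation flips sign: Corr(M, B) = −Corr(T, R) = -0.3.

Corr(M, B) = -0.3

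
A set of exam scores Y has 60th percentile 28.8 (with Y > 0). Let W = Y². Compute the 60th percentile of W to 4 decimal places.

60th percentile of W = 829.44

Y² is increasing, so P_{60}(W) = g(P_{60}(Y)) = 829.44.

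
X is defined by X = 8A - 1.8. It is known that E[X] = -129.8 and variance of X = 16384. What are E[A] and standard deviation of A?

E[A] = -16, standard deviation of A = 16

From X = 8A - 1.8: E[X] = a·E[A] + b, so E[A] = (E[X] − b)/a = (-129.8 − (-1.8))/8 = -16.
standard deviation of X = √16384 = 128.
standard deviation of X = |a|·standard deviation of A, so standard deviation of A = 128/|8| = 16.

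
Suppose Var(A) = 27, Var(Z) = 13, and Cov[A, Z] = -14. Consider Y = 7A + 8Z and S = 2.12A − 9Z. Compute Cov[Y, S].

By bilinearity, Cov[Y, S] = ac·Var(A) + bd·Var(Z) + (ad+bc)·Cov[A, Z], with a=7, b=8, c=2.12, d=-9.
ac·Var(A) = 7·2.12·27 = 400.68
bd·Var(Z) = 8·(-9)·13 = -936
(ad+bc)·Cov[A, Z] = (-46.04)·(-14) = 644.56
Cov[Y, S] = 400.68 + (-936) + 644.56 = 109.24.

Cov[Y, S] = 109.24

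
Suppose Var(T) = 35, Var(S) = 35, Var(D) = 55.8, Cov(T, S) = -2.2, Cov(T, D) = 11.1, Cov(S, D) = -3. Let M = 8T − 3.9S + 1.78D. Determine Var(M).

Var(M) = 3444.20672

Var(M) = a²·Var(T) + b²·Var(S) + c²·Var(D) + 2ab·Cov(T, S) + 2ac·Cov(T, D) + 2bc·Cov(S, D), with a = 8, b = -3.9, c = 1.78.
= 2240 + 532.35 + 176.79672 + 137.28 + 316.128 + 41.652
= 3444.20672.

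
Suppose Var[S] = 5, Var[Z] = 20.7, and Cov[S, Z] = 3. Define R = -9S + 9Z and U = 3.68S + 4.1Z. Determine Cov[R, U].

By bilinearity, Cov[R, U] = ac·Var[S] + bd·Var[Z] + (ad+bc)·Cov[S, Z], with a=-9, b=9, c=3.68, d=4.1.
ac·Var[S] = (-9)·3.68·5 = -165.6
bd·Var[Z] = 9·4.1·20.7 = 763.83
(ad+bc)·Cov[S, Z] = (-3.78)·3 = -11.34
Cov[R, U] = -165.6 + 763.83 + (-11.34) = 586.89.

Cov[R, U] = 586.89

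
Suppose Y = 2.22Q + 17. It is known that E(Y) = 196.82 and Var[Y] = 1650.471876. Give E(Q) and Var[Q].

From Y = 2.22Q + 17: E(Y) = a·E(Q) + b, so E(Q) = (E(Y) − b)/a = (196.82 − 17)/2.22 = 81.
Var[Y] = a²·Var[Q], so Var[Q] = 1650.471876/2.22² = 334.89.

E(Q) = 81, Var[Q] = 334.89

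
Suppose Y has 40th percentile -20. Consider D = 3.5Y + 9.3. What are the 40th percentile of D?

40th percentile of D = -60.7

Since a = 3.5 > 0 the transformation is increasing, so the 40th percentile of D = a·(P_{40} of Y) + b = 3.5·(-20) + 9.3 = -60.7.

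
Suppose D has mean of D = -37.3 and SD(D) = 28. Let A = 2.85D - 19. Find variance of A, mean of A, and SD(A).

A = 2.85D - 19 is linear with a = 2.85, b = -19.
variance of D = 28² = 784.
variance of A = a²·variance of D = 2.85²·784 = 6368.04 (the additive constant -19 does not affect variance).
mean of A = a·mean of D + b = 2.85·(-37.3) + (-19) = -125.305.
SD(A) = |a|·SD(D) = |2.85|·28 = 79.8.

variance of A = 6368.04, mean of A = -125.305, SD(A) = 79.8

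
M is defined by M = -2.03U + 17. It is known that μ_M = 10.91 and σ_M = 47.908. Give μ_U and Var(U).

μ_U = 3, Var(U) = 556.96

From M = -2.03U + 17: μ_M = a·μ_U + b, so μ_U = (μ_M − b)/a = (10.91 − 17)/(-2.03) = 3.
Var(M) = 47.908² = 2295.176464.
Var(M) = a²·Var(U), so Var(U) = 2295.176464/(-2.03)² = 556.96.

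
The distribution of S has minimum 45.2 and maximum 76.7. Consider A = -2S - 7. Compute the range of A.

Range(A) = 63

Range of S = 76.7 − 45.2 = 31.5.
Range(A) = |a|·Range(S) = |-2|·31.5 = 63.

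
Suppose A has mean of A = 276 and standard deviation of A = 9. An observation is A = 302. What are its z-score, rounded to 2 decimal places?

z = 2.89

z = (A − mean of A) / standard deviation of A = (302 − 276) / 9 ≈ 2.89.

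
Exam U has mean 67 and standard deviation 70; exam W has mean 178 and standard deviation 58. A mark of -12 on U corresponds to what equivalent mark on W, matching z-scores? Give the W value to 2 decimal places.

W = 112.54

z = (-12 − 67)/70 ≈ -1.1286.
W = 178 + z·58 = 178 + (-12 − 67)·58/70 ≈ 112.54.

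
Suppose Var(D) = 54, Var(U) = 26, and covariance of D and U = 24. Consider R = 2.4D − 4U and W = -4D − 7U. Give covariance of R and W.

By bilinearity, covariance of R and W = ac·Var(D) + bd·Var(U) + (ad+bc)·covariance of D and U, with a=2.4, b=-4, c=-4, d=-7.
ac·Var(D) = 2.4·(-4)·54 = -518.4
bd·Var(U) = (-4)·(-7)·26 = 728
(ad+bc)·covariance of D and U = (-0.8)·24 = -19.2
covariance of R and W = -518.4 + 728 + (-19.2) = 190.4.

covariance of R and W = 190.4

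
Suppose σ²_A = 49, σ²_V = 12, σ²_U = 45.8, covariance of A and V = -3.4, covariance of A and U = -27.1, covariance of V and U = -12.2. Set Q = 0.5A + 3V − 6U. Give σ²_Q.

σ²_Q = 2360.65

σ²_Q = a²·σ²_A + b²·σ²_V + c²·σ²_U + 2ab·covariance of A and V + 2ac·covariance of A and U + 2bc·covariance of V and U, with a = 0.5, b = 3, c = -6.
= 12.25 + 108 + 1648.8 + (-10.2) + 162.6 + 439.2
= 2360.65.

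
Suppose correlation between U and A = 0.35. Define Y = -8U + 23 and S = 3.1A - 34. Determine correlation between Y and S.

Linear rescalings preserve |correlation|; the slopes -8 and 3.1 have opposite signs, so the correlation flips sign: correlation between Y and S = −correlation between U and A = -0.35.

correlation between Y and S = -0.35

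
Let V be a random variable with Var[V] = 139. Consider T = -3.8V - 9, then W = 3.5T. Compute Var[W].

Var[W] = 24587.71

Var[T] = (-3.8)²·139 = 2007.16.
Var[W] = 3.5²·2007.16 = 24587.71.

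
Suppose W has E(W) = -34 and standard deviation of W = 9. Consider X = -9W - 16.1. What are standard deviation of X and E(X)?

standard deviation of X = 81, E(X) = 289.9

X = -9W - 16.1 is linear with a = -9, b = -16.1.
standard deviation of X = |a|·standard deviation of W = |-9|·9 = 81.
E(X) = a·E(W) + b = (-9)·(-34) + (-16.1) = 289.9.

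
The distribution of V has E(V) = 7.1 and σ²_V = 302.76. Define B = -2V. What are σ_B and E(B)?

σ_B = 34.8, E(B) = -14.2

B = -2V is linear with a = -2, b = 0.
σ_V = √302.76 = 17.4.
σ_B = |a|·σ_V = |-2|·17.4 = 34.8.
E(B) = a·E(V) + b = (-2)·7.1 = -14.2.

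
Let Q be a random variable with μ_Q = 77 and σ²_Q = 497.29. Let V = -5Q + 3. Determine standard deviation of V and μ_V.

standard deviation of V = 111.5, μ_V = -382

V = -5Q + 3 is linear with a = -5, b = 3.
standard deviation of Q = √497.29 = 22.3.
standard deviation of V = |a|·standard deviation of Q = |-5|·22.3 = 111.5.
μ_V = a·μ_Q + b = (-5)·77 + 3 = -382.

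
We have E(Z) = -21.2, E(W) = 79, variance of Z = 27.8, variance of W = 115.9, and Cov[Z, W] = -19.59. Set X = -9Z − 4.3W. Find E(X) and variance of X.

E(X) = (-9)·E(Z) + (-4.3)·E(W) = (-9)·(-21.2) + (-4.3)·79 = -148.9.
variance of X = a²·variance of Z + b²·variance of W + 2ab·Cov[Z, W] with a = -9, b = -4.3.
= (-9)²·27.8 + (-4.3)²·115.9 + 2·(-9)·(-4.3)·(-19.59)
= 2251.8 + 2142.991 + (-1516.266) = 2878.525.

E(X) = -148.9, variance of X = 2878.525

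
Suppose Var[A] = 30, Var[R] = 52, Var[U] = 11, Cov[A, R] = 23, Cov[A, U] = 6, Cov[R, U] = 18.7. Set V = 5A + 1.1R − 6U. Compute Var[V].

Var[V] = 855.08

Var[V] = a²·Var[A] + b²·Var[R] + c²·Var[U] + 2ab·Cov[A, R] + 2ac·Cov[A, U] + 2bc·Cov[R, U], with a = 5, b = 1.1, c = -6.
= 750 + 62.92 + 396 + 253 + (-360) + (-246.84)
= 855.08.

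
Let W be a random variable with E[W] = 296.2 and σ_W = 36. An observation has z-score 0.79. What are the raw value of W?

W = 324.64

W = E[W] + z·σ_W = 296.2 + 0.79·36 = 324.64.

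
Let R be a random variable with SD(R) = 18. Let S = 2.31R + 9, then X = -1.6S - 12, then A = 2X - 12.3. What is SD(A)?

SD(A) = 133.056

SD(S) = |2.31|·18 = 41.58.
SD(X) = |-1.6|·41.58 = 66.528.
SD(A) = |2|·66.528 = 133.056.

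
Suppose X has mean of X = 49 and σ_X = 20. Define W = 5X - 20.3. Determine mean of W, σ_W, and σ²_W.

mean of W = 224.7, σ_W = 100, σ²_W = 10000

W = 5X - 20.3 is linear with a = 5, b = -20.3.
mean of W = a·mean of X + b = 5·49 + (-20.3) = 224.7.
σ_W = |a|·σ_X = |5|·20 = 100.
σ²_X = 20² = 400.
σ²_W = a²·σ²_X = 5²·400 = 10000 (the additive constant -20.3 does not affect variance).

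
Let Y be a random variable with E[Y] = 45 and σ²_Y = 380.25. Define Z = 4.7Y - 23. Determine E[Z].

E[Z] = 188.5

Z = 4.7Y - 23 is linear with a = 4.7, b = -23.
E[Z] = a·E[Y] + b = 4.7·45 + (-23) = 188.5.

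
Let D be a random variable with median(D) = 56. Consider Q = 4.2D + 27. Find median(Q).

A linear map preserves order up to sign, so median(Q) = a·median(D) + b = 4.2·56 + 27 = 262.2.

median(Q) = 262.2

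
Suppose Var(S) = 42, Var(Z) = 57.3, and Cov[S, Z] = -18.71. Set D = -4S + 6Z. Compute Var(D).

Var(D) = 3632.88

Var(D) = a²·Var(S) + b²·Var(Z) + 2ab·Cov[S, Z] with a = -4, b = 6.
= (-4)²·42 + 6²·57.3 + 2·(-4)·6·(-18.71)
= 672 + 2062.8 + 898.08 = 3632.88.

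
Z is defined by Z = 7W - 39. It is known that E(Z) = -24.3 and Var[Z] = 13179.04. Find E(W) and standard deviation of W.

E(W) = 2.1, standard deviation of W = 16.4

From Z = 7W - 39: E(Z) = a·E(W) + b, so E(W) = (E(Z) − b)/a = (-24.3 − (-39))/7 = 2.1.
standard deviation of Z = √13179.04 = 114.8.
standard deviation of Z = |a|·standard deviation of W, so standard deviation of W = 114.8/|7| = 16.4.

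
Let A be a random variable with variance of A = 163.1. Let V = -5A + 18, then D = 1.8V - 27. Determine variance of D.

variance of V = (-5)²·163.1 = 4077.5.
variance of D = 1.8²·4077.5 = 13211.1.

variance of D = 13211.1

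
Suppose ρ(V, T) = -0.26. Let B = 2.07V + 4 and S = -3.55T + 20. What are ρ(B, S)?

ρ(B, S) = 0.26

Linear rescalings preserve |correlation|; the slopes 2.07 and -3.55 have opposite signs, so the correlation flips sign: ρ(B, S) = −ρ(V, T) = 0.26.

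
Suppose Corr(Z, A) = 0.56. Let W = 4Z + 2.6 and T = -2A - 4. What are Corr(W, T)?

Linear rescalings preserve |correlation|; the slopes 4 and -2 have opposite signs, so the correlation flips sign: Corr(W, T) = −Corr(Z, A) = -0.56.

Corr(W, T) = -0.56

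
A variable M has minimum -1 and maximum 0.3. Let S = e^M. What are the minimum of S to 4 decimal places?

e^M is increasing on this domain, so min(S) comes from min(M) = -1: min(S) = exp(-1) ≈ 0.3679.

min(S) = 0.3679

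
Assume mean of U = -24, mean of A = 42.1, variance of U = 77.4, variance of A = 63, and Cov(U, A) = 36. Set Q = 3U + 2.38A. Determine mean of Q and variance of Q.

mean of Q = 28.198, variance of Q = 1567.5372

mean of Q = 3·mean of U + 2.38·mean of A = 3·(-24) + 2.38·42.1 = 28.198.
variance of Q = a²·variance of U + b²·variance of A + 2ab·Cov(U, A) with a = 3, b = 2.38.
= 3²·77.4 + 2.38²·63 + 2·3·2.38·36
= 696.6 + 356.8572 + 514.08 = 1567.5372.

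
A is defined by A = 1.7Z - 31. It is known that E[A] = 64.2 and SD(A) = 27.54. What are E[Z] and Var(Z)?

E[Z] = 56, Var(Z) = 262.44

From A = 1.7Z - 31: E[A] = a·E[Z] + b, so E[Z] = (E[A] − b)/a = (64.2 − (-31))/1.7 = 56.
Var(A) = 27.54² = 758.4516.
Var(A) = a²·Var(Z), so Var(Z) = 758.4516/1.7² = 262.44.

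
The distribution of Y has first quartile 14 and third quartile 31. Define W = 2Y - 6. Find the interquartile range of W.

IQR of Y = Q3 − Q1 = 31 − 14 = 17.
Under W = aY + b, IQR(W) = |a|·IQR(Y) = |2|·17 = 34 (shifts cancel; spread scales by |a|).

IQR(W) = 34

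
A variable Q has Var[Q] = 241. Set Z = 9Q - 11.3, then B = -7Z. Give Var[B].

Var[B] = 956529

Var[Z] = 9²·241 = 19521.
Var[B] = (-7)²·19521 = 956529.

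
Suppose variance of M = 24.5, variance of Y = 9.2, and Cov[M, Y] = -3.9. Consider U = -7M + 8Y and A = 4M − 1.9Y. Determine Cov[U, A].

Cov[U, A] = -1002.51

By bilinearity, Cov[U, A] = ac·variance of M + bd·variance of Y + (ad+bc)·Cov[M, Y], with a=-7, b=8, c=4, d=-1.9.
ac·variance of M = (-7)·4·24.5 = -686
bd·variance of Y = 8·(-1.9)·9.2 = -139.84
(ad+bc)·Cov[M, Y] = (45.3)·(-3.9) = -176.67
Cov[U, A] = -686 + (-139.84) + (-176.67) = -1002.51.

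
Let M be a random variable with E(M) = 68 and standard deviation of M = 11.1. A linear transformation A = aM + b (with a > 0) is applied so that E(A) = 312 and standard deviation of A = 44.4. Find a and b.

a = 4, b = 40

standard deviation of A = a·standard deviation of M (a > 0), so a = 44.4/11.1 = 4.
E(A) = a·E(M) + b, so b = 312 − 4·68 = 40.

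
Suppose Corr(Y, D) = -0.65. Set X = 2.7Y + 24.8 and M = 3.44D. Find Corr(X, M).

Linear rescalings preserve correlation up to sign; here the slopes 2.7 and 3.44 have the same sign, so Corr(X, M) = Corr(Y, D) = -0.65.

Corr(X, M) = -0.65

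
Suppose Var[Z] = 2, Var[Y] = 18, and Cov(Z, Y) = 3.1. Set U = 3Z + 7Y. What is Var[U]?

Var[U] = 1030.2

Var[U] = a²·Var[Z] + b²·Var[Y] + 2ab·Cov(Z, Y) with a = 3, b = 7.
= 3²·2 + 7²·18 + 2·3·7·3.1
= 18 + 882 + 130.2 = 1030.2.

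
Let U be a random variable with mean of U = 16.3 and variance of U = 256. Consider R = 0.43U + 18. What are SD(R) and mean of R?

SD(R) = 6.88, mean of R = 25.009

R = 0.43U + 18 is linear with a = 0.43, b = 18.
SD(U) = √256 = 16.
SD(R) = |a|·SD(U) = |0.43|·16 = 6.88.
mean of R = a·mean of U + b = 0.43·16.3 + 18 = 25.009.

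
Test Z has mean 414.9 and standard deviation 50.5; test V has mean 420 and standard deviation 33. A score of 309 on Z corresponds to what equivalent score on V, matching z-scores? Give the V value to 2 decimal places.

V = 350.80

z = (309 − 414.9)/50.5 ≈ -2.097.
V = 420 + z·33 = 420 + (309 − 414.9)·33/50.5 ≈ 350.80.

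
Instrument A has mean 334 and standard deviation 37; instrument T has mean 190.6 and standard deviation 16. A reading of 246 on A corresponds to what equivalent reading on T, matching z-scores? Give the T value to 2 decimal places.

T = 152.55

z = (246 − 334)/37 ≈ -2.3784.
T = 190.6 + z·16 = 190.6 + (246 − 334)·16/37 ≈ 152.55.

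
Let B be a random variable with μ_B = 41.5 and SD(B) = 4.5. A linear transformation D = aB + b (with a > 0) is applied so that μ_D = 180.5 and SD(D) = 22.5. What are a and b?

SD(D) = a·SD(B) (a > 0), so a = 22.5/4.5 = 5.
μ_D = a·μ_B + b, so b = 180.5 − 5·41.5 = -27.

a = 5, b = -27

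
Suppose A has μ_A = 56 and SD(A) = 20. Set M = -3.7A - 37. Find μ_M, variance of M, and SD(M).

M = -3.7A - 37 is linear with a = -3.7, b = -37.
μ_M = a·μ_A + b = (-3.7)·56 + (-37) = -244.2.
variance of A = 20² = 400.
variance of M = a²·variance of A = (-3.7)²·400 = 5476 (the additive constant -37 does not affect variance).
SD(M) = |a|·SD(A) = |-3.7|·20 = 74.

μ_M = -244.2, variance of M = 5476, SD(M) = 74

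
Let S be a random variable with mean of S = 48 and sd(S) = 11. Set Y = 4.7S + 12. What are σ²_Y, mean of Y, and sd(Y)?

Y = 4.7S + 12 is linear with a = 4.7, b = 12.
σ²_S = 11² = 121.
σ²_Y = a²·σ²_S = 4.7²·121 = 2672.89 (the additive constant 12 does not affect variance).
mean of Y = a·mean of S + b = 4.7·48 + 12 = 237.6.
sd(Y) = |a|·sd(S) = |4.7|·11 = 51.7.

σ²_Y = 2672.89, mean of Y = 237.6, sd(Y) = 51.7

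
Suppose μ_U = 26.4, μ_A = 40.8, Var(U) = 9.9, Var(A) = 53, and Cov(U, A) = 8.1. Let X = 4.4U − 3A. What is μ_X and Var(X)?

μ_X = 4.4·μ_U + (-3)·μ_A = 4.4·26.4 + (-3)·40.8 = -6.24.
Var(X) = a²·Var(U) + b²·Var(A) + 2ab·Cov(U, A) with a = 4.4, b = -3.
= 4.4²·9.9 + (-3)²·53 + 2·4.4·(-3)·8.1
= 191.664 + 477 + (-213.84) = 454.824.

μ_X = -6.24, Var(X) = 454.824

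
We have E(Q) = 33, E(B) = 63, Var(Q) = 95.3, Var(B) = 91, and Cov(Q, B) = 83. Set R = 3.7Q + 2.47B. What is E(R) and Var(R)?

E(R) = 3.7·E(Q) + 2.47·E(B) = 3.7·33 + 2.47·63 = 277.71.
Var(R) = a²·Var(Q) + b²·Var(B) + 2ab·Cov(Q, B) with a = 3.7, b = 2.47.
= 3.7²·95.3 + 2.47²·91 + 2·3.7·2.47·83
= 1304.657 + 555.1819 + 1517.074 = 3376.9129.

E(R) = 277.71, Var(R) = 3376.9129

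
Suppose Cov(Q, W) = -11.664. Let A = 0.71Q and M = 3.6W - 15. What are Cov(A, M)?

Cov(A, M) = -29.813184

Cov(A, M) = a·c·Cov(Q, W) = 0.71·3.6·(-11.664) = -29.813184. Additive constants drop out.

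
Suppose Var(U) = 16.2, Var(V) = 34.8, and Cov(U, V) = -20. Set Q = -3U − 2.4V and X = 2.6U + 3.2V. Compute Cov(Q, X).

Cov(Q, X) = -76.824

By bilinearity, Cov(Q, X) = ac·Var(U) + bd·Var(V) + (ad+bc)·Cov(U, V), with a=-3, b=-2.4, c=2.6, d=3.2.
ac·Var(U) = (-3)·2.6·16.2 = -126.36
bd·Var(V) = (-2.4)·3.2·34.8 = -267.264
(ad+bc)·Cov(U, V) = (-15.84)·(-20) = 316.8
Cov(Q, X) = -126.36 + (-267.264) + 316.8 = -76.824.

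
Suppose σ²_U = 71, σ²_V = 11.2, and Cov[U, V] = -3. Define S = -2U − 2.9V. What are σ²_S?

σ²_S = a²·σ²_U + b²·σ²_V + 2ab·Cov[U, V] with a = -2, b = -2.9.
= (-2)²·71 + (-2.9)²·11.2 + 2·(-2)·(-2.9)·(-3)
= 284 + 94.192 + (-34.8) = 343.392.

σ²_S = 343.392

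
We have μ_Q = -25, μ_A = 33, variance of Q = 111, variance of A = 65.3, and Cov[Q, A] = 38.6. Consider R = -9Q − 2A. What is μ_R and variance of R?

μ_R = (-9)·μ_Q + (-2)·μ_A = (-9)·(-25) + (-2)·33 = 159.
variance of R = a²·variance of Q + b²·variance of A + 2ab·Cov[Q, A] with a = -9, b = -2.
= (-9)²·111 + (-2)²·65.3 + 2·(-9)·(-2)·38.6
= 8991 + 261.2 + 1389.6 = 10641.8.

μ_R = 159, variance of R = 10641.8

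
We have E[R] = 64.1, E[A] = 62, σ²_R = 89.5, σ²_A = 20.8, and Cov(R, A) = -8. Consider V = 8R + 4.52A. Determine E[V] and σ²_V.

E[V] = 793.04, σ²_V = 5574.39232

E[V] = 8·E[R] + 4.52·E[A] = 8·64.1 + 4.52·62 = 793.04.
σ²_V = a²·σ²_R + b²·σ²_A + 2ab·Cov(R, A) with a = 8, b = 4.52.
= 8²·89.5 + 4.52²·20.8 + 2·8·4.52·(-8)
= 5728 + 424.95232 + (-578.56) = 5574.39232.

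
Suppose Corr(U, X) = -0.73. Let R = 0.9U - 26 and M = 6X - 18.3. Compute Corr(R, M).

Linear rescalings preserve correlation up to sign; here the slopes 0.9 and 6 have the same sign, so Corr(R, M) = Corr(U, X) = -0.73.

Corr(R, M) = -0.73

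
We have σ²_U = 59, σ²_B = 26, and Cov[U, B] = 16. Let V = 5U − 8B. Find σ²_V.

σ²_V = a²·σ²_U + b²·σ²_B + 2ab·Cov[U, B] with a = 5, b = -8.
= 5²·59 + (-8)²·26 + 2·5·(-8)·16
= 1475 + 1664 + (-1280) = 1859.

σ²_V = 1859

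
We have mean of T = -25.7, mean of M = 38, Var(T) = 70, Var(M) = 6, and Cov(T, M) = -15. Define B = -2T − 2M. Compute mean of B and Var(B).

mean of B = (-2)·mean of T + (-2)·mean of M = (-2)·(-25.7) + (-2)·38 = -24.6.
Var(B) = a²·Var(T) + b²·Var(M) + 2ab·Cov(T, M) with a = -2, b = -2.
= (-2)²·70 + (-2)²·6 + 2·(-2)·(-2)·(-15)
= 280 + 24 + (-120) = 184.

mean of B = -24.6, Var(B) = 184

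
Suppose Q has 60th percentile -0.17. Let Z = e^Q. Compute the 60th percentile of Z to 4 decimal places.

60th percentile of Z = 0.8437

e^Q is increasing, so P_{60}(Z) = g(P_{60}(Q)) ≈ 0.8437.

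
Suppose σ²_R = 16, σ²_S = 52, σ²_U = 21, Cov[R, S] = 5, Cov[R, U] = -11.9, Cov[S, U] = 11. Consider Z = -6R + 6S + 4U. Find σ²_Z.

σ²_Z = a²·σ²_R + b²·σ²_S + c²·σ²_U + 2ab·Cov[R, S] + 2ac·Cov[R, U] + 2bc·Cov[S, U], with a = -6, b = 6, c = 4.
= 576 + 1872 + 336 + (-360) + 571.2 + 528
= 3523.2.

σ²_Z = 3523.2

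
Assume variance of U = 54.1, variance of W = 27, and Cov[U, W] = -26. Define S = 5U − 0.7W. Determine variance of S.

variance of S = a²·variance of U + b²·variance of W + 2ab·Cov[U, W] with a = 5, b = -0.7.
= 5²·54.1 + (-0.7)²·27 + 2·5·(-0.7)·(-26)
= 1352.5 + 13.23 + 182 = 1547.73.

variance of S = 1547.73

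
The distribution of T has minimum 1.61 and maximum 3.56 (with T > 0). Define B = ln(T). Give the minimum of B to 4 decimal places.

min(B) = 0.4762

ln(T) is increasing on this domain, so min(B) comes from min(T) = 1.61: min(B) = ln(1.61) ≈ 0.4762.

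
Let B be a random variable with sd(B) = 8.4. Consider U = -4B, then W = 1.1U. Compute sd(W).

sd(U) = |-4|·8.4 = 33.6.
sd(W) = |1.1|·33.6 = 36.96.

sd(W) = 36.96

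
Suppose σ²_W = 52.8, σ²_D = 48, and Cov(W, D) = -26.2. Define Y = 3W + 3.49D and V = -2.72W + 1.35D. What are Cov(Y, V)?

Cov(Y, V) = -62.09464

By bilinearity, Cov(Y, V) = ac·σ²_W + bd·σ²_D + (ad+bc)·Cov(W, D), with a=3, b=3.49, c=-2.72, d=1.35.
ac·σ²_W = 3·(-2.72)·52.8 = -430.848
bd·σ²_D = 3.49·1.35·48 = 226.152
(ad+bc)·Cov(W, D) = (-5.4428)·(-26.2) = 142.60136
Cov(Y, V) = -430.848 + 226.152 + 142.60136 = -62.09464.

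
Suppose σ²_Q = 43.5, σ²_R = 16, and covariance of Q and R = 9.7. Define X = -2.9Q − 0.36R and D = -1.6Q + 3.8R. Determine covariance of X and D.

By bilinearity, covariance of X and D = ac·σ²_Q + bd·σ²_R + (ad+bc)·covariance of Q and R, with a=-2.9, b=-0.36, c=-1.6, d=3.8.
ac·σ²_Q = (-2.9)·(-1.6)·43.5 = 201.84
bd·σ²_R = (-0.36)·3.8·16 = -21.888
(ad+bc)·covariance of Q and R = (-10.444)·9.7 = -101.3068
covariance of X and D = 201.84 + (-21.888) + (-101.3068) = 78.6452.

covariance of X and D = 78.6452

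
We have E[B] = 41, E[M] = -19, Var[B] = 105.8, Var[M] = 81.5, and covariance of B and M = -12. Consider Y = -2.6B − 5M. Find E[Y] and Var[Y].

E[Y] = -11.6, Var[Y] = 2440.708

E[Y] = (-2.6)·E[B] + (-5)·E[M] = (-2.6)·41 + (-5)·(-19) = -11.6.
Var[Y] = a²·Var[B] + b²·Var[M] + 2ab·covariance of B and M with a = -2.6, b = -5.
= (-2.6)²·105.8 + (-5)²·81.5 + 2·(-2.6)·(-5)·(-12)
= 715.208 + 2037.5 + (-312) = 2440.708.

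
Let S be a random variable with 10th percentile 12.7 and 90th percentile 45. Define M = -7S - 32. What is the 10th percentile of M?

10th percentile of M = -347

Since a = -7 < 0 the transformation is decreasing, reversing order: the 10th percentile of M corresponds to the 90th percentile of S.
So P_{10}(M) = a·P_{90}(S) + b = (-7)·45 + (-32) = -347.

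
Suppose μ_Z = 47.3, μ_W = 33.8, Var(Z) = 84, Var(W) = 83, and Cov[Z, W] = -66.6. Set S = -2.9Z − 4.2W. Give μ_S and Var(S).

μ_S = -279.13, Var(S) = 548.184

μ_S = (-2.9)·μ_Z + (-4.2)·μ_W = (-2.9)·47.3 + (-4.2)·33.8 = -279.13.
Var(S) = a²·Var(Z) + b²·Var(W) + 2ab·Cov[Z, W] with a = -2.9, b = -4.2.
= (-2.9)²·84 + (-4.2)²·83 + 2·(-2.9)·(-4.2)·(-66.6)
= 706.44 + 1464.12 + (-1622.376) = 548.184.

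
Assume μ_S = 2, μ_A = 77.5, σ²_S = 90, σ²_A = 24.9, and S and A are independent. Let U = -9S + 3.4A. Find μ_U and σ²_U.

μ_U = (-9)·μ_S + 3.4·μ_A = (-9)·2 + 3.4·77.5 = 245.5.
σ²_U = a²·σ²_S + b²·σ²_A + 2ab·Cov[S, A] with a = -9, b = 3.4.
Independence gives Cov[S, A] = 0.
= (-9)²·90 + 3.4²·24.9 + 2·(-9)·3.4·0
= 7290 + 287.844 + 0 = 7577.844.

μ_U = 245.5, σ²_U = 7577.844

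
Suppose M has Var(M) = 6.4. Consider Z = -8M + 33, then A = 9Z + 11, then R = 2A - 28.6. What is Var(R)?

Var(Z) = (-8)²·6.4 = 409.6.
Var(A) = 9²·409.6 = 33177.6.
Var(R) = 2²·33177.6 = 132710.4.

Var(R) = 132710.4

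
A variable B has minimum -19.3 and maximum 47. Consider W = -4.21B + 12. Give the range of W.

Range(W) = 279.123

Range of B = 47 − (-19.3) = 66.3.
Range(W) = |a|·Range(B) = |-4.21|·66.3 = 279.123.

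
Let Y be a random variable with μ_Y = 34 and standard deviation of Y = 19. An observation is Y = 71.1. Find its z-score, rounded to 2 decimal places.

z = 1.95

z = (Y − μ_Y) / standard deviation of Y = (71.1 − 34) / 19 ≈ 1.95.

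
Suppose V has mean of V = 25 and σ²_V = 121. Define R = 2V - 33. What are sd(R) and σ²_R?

R = 2V - 33 is linear with a = 2, b = -33.
sd(V) = √121 = 11.
sd(R) = |a|·sd(V) = |2|·11 = 22.
σ²_R = a²·σ²_V = 2²·121 = 484 (the additive constant -33 does not affect variance).

sd(R) = 22, σ²_R = 484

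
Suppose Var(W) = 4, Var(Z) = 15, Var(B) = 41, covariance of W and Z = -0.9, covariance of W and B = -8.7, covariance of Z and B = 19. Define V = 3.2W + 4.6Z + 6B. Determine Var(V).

Var(V) = a²·Var(W) + b²·Var(Z) + c²·Var(B) + 2ab·covariance of W and Z + 2ac·covariance of W and B + 2bc·covariance of Z and B, with a = 3.2, b = 4.6, c = 6.
= 40.96 + 317.4 + 1476 + (-26.496) + (-334.08) + 1048.8
= 2522.584.

Var(V) = 2522.584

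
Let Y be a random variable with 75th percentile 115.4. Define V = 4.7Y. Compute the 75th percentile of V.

Since a = 4.7 > 0 the transformation is increasing, so the 75th percentile of V = a·(P_{75} of Y) + b = 4.7·115.4 = 542.38.

75th percentile of V = 542.38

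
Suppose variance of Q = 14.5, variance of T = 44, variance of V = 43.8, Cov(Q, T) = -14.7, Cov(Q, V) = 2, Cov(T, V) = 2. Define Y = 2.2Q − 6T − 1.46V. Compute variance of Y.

variance of Y = a²·variance of Q + b²·variance of T + c²·variance of V + 2ab·Cov(Q, T) + 2ac·Cov(Q, V) + 2bc·Cov(T, V), with a = 2.2, b = -6, c = -1.46.
= 70.18 + 1584 + 93.36408 + 388.08 + (-12.848) + 35.04
= 2157.81608.

variance of Y = 2157.81608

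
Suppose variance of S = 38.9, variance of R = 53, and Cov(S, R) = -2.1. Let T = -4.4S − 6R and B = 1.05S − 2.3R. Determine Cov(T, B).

Cov(T, B) = 543.66

By bilinearity, Cov(T, B) = ac·variance of S + bd·variance of R + (ad+bc)·Cov(S, R), with a=-4.4, b=-6, c=1.05, d=-2.3.
ac·variance of S = (-4.4)·1.05·38.9 = -179.718
bd·variance of R = (-6)·(-2.3)·53 = 731.4
(ad+bc)·Cov(S, R) = (3.82)·(-2.1) = -8.022
Cov(T, B) = -179.718 + 731.4 + (-8.022) = 543.66.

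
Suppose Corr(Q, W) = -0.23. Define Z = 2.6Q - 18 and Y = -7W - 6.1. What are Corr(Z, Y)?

Linear rescalings preserve |correlation|; the slopes 2.6 and -7 have opposite signs, so the correlation flips sign: Corr(Z, Y) = −Corr(Q, W) = 0.23.

Corr(Z, Y) = 0.23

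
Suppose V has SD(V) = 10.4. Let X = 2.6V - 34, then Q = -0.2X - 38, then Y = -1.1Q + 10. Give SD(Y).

SD(Y) = 5.9488

SD(X) = |2.6|·10.4 = 27.04.
SD(Q) = |-0.2|·27.04 = 5.408.
SD(Y) = |-1.1|·5.408 = 5.9488.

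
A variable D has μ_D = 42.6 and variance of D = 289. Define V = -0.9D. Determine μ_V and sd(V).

V = -0.9D is linear with a = -0.9, b = 0.
μ_V = a·μ_D + b = (-0.9)·42.6 = -38.34.
sd(D) = √289 = 17.
sd(V) = |a|·sd(D) = |-0.9|·17 = 15.3.

μ_V = -38.34, sd(V) = 15.3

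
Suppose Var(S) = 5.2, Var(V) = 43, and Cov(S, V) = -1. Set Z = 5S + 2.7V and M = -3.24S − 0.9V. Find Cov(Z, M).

Cov(Z, M) = -175.482

By bilinearity, Cov(Z, M) = ac·Var(S) + bd·Var(V) + (ad+bc)·Cov(S, V), with a=5, b=2.7, c=-3.24, d=-0.9.
ac·Var(S) = 5·(-3.24)·5.2 = -84.24
bd·Var(V) = 2.7·(-0.9)·43 = -104.49
(ad+bc)·Cov(S, V) = (-13.248)·(-1) = 13.248
Cov(Z, M) = -84.24 + (-104.49) + 13.248 = -175.482.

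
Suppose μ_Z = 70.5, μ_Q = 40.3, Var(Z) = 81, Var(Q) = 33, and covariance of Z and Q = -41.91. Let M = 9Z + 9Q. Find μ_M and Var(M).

μ_M = 997.2, Var(M) = 2444.58

μ_M = 9·μ_Z + 9·μ_Q = 9·70.5 + 9·40.3 = 997.2.
Var(M) = a²·Var(Z) + b²·Var(Q) + 2ab·covariance of Z and Q with a = 9, b = 9.
= 9²·81 + 9²·33 + 2·9·9·(-41.91)
= 6561 + 2673 + (-6789.42) = 2444.58.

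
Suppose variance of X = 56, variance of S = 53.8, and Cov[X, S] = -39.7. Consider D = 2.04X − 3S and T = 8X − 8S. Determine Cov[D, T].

Cov[D, T] = 3805.824

By bilinearity, Cov[D, T] = ac·variance of X + bd·variance of S + (ad+bc)·Cov[X, S], with a=2.04, b=-3, c=8, d=-8.
ac·variance of X = 2.04·8·56 = 913.92
bd·variance of S = (-3)·(-8)·53.8 = 1291.2
(ad+bc)·Cov[X, S] = (-40.32)·(-39.7) = 1600.704
Cov[D, T] = 913.92 + 1291.2 + 1600.704 = 3805.824.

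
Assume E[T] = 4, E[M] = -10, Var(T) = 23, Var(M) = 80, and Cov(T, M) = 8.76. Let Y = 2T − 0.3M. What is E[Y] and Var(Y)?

E[Y] = 2·E[T] + (-0.3)·E[M] = 2·4 + (-0.3)·(-10) = 11.
Var(Y) = a²·Var(T) + b²·Var(M) + 2ab·Cov(T, M) with a = 2, b = -0.3.
= 2²·23 + (-0.3)²·80 + 2·2·(-0.3)·8.76
= 92 + 7.2 + (-10.512) = 88.688.

E[Y] = 11, Var(Y) = 88.688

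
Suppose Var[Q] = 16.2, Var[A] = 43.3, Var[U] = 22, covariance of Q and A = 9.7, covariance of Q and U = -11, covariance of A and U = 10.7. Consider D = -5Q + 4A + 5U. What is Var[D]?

Var[D] = 2237.8

Var[D] = a²·Var[Q] + b²·Var[A] + c²·Var[U] + 2ab·covariance of Q and A + 2ac·covariance of Q and U + 2bc·covariance of A and U, with a = -5, b = 4, c = 5.
= 405 + 692.8 + 550 + (-388) + 550 + 428
= 2237.8.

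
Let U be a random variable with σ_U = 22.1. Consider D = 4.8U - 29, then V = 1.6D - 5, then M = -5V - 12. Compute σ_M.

σ_M = 848.64

σ_D = |4.8|·22.1 = 106.08.
σ_V = |1.6|·106.08 = 169.728.
σ_M = |-5|·169.728 = 848.64.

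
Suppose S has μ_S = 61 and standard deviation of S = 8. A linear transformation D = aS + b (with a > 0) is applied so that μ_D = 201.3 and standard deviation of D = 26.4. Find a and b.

standard deviation of D = a·standard deviation of S (a > 0), so a = 26.4/8 = 3.3.
μ_D = a·μ_S + b, so b = 201.3 − 3.3·61 = 0.

a = 3.3, b = 0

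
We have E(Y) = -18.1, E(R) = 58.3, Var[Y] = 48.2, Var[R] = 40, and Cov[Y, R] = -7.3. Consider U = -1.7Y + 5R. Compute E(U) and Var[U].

E(U) = (-1.7)·E(Y) + 5·E(R) = (-1.7)·(-18.1) + 5·58.3 = 322.27.
Var[U] = a²·Var[Y] + b²·Var[R] + 2ab·Cov[Y, R] with a = -1.7, b = 5.
= (-1.7)²·48.2 + 5²·40 + 2·(-1.7)·5·(-7.3)
= 139.298 + 1000 + 124.1 = 1263.398.

E(U) = 322.27, Var[U] = 1263.398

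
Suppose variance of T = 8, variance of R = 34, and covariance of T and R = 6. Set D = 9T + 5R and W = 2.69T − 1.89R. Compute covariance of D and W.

covariance of D and W = -148.98

By bilinearity, covariance of D and W = ac·variance of T + bd·variance of R + (ad+bc)·covariance of T and R, with a=9, b=5, c=2.69, d=-1.89.
ac·variance of T = 9·2.69·8 = 193.68
bd·variance of R = 5·(-1.89)·34 = -321.3
(ad+bc)·covariance of T and R = (-3.56)·6 = -21.36
covariance of D and W = 193.68 + (-321.3) + (-21.36) = -148.98.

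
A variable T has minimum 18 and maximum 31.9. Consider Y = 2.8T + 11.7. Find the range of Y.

Range(Y) = 38.92

Range of T = 31.9 − 18 = 13.9.
Range(Y) = |a|·Range(T) = |2.8|·13.9 = 38.92.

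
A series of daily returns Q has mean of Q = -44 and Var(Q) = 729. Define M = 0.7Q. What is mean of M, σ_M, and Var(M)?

M = 0.7Q is linear with a = 0.7, b = 0.
mean of M = a·mean of Q + b = 0.7·(-44) = -30.8.
σ_Q = √729 = 27.
σ_M = |a|·σ_Q = |0.7|·27 = 18.9.
Var(M) = a²·Var(Q) = 0.7²·729 = 357.21.

mean of M = -30.8, σ_M = 18.9, Var(M) = 357.21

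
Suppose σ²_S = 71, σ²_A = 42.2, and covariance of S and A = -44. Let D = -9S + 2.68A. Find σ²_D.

σ²_D = 8176.65728

σ²_D = a²·σ²_S + b²·σ²_A + 2ab·covariance of S and A with a = -9, b = 2.68.
= (-9)²·71 + 2.68²·42.2 + 2·(-9)·2.68·(-44)
= 5751 + 303.09728 + 2122.56 = 8176.65728.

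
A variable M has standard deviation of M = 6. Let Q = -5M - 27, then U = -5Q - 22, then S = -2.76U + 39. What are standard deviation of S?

standard deviation of Q = |-5|·6 = 30.
standard deviation of U = |-5|·30 = 150.
standard deviation of S = |-2.76|·150 = 414.

standard deviation of S = 414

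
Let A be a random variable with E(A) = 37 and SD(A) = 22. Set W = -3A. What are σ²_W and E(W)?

W = -3A is linear with a = -3, b = 0.
σ²_A = 22² = 484.
σ²_W = a²·σ²_A = (-3)²·484 = 4356.
E(W) = a·E(A) + b = (-3)·37 = -111.

σ²_W = 4356, E(W) = -111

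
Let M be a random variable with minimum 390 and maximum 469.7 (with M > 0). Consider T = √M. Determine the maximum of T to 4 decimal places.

√M is increasing on this domain, so max(T) comes from max(M) = 469.7: max(T) = √(469.7) ≈ 21.6726.

max(T) = 21.6726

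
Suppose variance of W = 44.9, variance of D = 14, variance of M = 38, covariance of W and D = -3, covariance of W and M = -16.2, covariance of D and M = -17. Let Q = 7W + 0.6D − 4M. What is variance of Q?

variance of Q = a²·variance of W + b²·variance of D + c²·variance of M + 2ab·covariance of W and D + 2ac·covariance of W and M + 2bc·covariance of D and M, with a = 7, b = 0.6, c = -4.
= 2200.1 + 5.04 + 608 + (-25.2) + 907.2 + 81.6
= 3776.74.

variance of Q = 3776.74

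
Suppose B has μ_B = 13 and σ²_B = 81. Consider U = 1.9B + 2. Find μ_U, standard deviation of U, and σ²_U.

μ_U = 26.7, standard deviation of U = 17.1, σ²_U = 292.41

U = 1.9B + 2 is linear with a = 1.9, b = 2.
μ_U = a·μ_B + b = 1.9·13 + 2 = 26.7.
standard deviation of B = √81 = 9.
standard deviation of U = |a|·standard deviation of B = |1.9|·9 = 17.1.
σ²_U = a²·σ²_B = 1.9²·81 = 292.41 (the additive constant 2 does not affect variance).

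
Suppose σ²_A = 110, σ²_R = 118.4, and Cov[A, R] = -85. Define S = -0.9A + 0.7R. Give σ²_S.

σ²_S = a²·σ²_A + b²·σ²_R + 2ab·Cov[A, R] with a = -0.9, b = 0.7.
= (-0.9)²·110 + 0.7²·118.4 + 2·(-0.9)·0.7·(-85)
= 89.1 + 58.016 + 107.1 = 254.216.

σ²_S = 254.216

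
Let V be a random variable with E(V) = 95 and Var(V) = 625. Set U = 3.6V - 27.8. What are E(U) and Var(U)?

E(U) = 314.2, Var(U) = 8100

U = 3.6V - 27.8 is linear with a = 3.6, b = -27.8.
E(U) = a·E(V) + b = 3.6·95 + (-27.8) = 314.2.
Var(U) = a²·Var(V) = 3.6²·625 = 8100 (the additive constant -27.8 does not affect variance).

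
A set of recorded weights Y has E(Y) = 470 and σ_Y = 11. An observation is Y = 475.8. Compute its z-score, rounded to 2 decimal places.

z = 0.53

z = (Y − E(Y)) / σ_Y = (475.8 − 470) / 11 ≈ 0.53.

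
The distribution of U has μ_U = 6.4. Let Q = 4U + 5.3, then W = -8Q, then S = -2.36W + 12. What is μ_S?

μ_Q = 4·6.4 + 5.3 = 30.9.
μ_W = (-8)·30.9 = -247.2.
μ_S = (-2.36)·(-247.2) + 12 = 595.392.

μ_S = 595.392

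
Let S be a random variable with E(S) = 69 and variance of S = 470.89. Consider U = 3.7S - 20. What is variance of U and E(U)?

U = 3.7S - 20 is linear with a = 3.7, b = -20.
variance of U = a²·variance of S = 3.7²·470.89 = 6446.4841 (the additive constant -20 does not affect variance).
E(U) = a·E(S) + b = 3.7·69 + (-20) = 235.3.

variance of U = 6446.4841, E(U) = 235.3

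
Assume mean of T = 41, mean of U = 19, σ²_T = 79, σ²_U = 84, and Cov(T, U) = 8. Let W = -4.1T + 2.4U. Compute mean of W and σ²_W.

mean of W = -122.5, σ²_W = 1654.39

mean of W = (-4.1)·mean of T + 2.4·mean of U = (-4.1)·41 + 2.4·19 = -122.5.
σ²_W = a²·σ²_T + b²·σ²_U + 2ab·Cov(T, U) with a = -4.1, b = 2.4.
= (-4.1)²·79 + 2.4²·84 + 2·(-4.1)·2.4·8
= 1327.99 + 483.84 + (-157.44) = 1654.39.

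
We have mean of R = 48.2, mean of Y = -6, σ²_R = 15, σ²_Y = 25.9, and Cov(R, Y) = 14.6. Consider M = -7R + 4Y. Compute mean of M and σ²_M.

mean of M = -361.4, σ²_M = 331.8

mean of M = (-7)·mean of R + 4·mean of Y = (-7)·48.2 + 4·(-6) = -361.4.
σ²_M = a²·σ²_R + b²·σ²_Y + 2ab·Cov(R, Y) with a = -7, b = 4.
= (-7)²·15 + 4²·25.9 + 2·(-7)·4·14.6
= 735 + 414.4 + (-817.6) = 331.8.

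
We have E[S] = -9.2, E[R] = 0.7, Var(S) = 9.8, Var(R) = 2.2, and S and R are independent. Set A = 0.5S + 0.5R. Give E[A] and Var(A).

E[A] = -4.25, Var(A) = 3

E[A] = 0.5·E[S] + 0.5·E[R] = 0.5·(-9.2) + 0.5·0.7 = -4.25.
Var(A) = a²·Var(S) + b²·Var(R) + 2ab·Cov(S, R) with a = 0.5, b = 0.5.
Independence gives Cov(S, R) = 0.
= 0.5²·9.8 + 0.5²·2.2 + 2·0.5·0.5·0
= 2.45 + 0.55 + 0 = 3.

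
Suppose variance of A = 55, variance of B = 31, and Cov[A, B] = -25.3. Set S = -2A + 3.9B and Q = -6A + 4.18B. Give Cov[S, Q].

Cov[S, Q] = 1968.89

By bilinearity, Cov[S, Q] = ac·variance of A + bd·variance of B + (ad+bc)·Cov[A, B], with a=-2, b=3.9, c=-6, d=4.18.
ac·variance of A = (-2)·(-6)·55 = 660
bd·variance of B = 3.9·4.18·31 = 505.362
(ad+bc)·Cov[A, B] = (-31.76)·(-25.3) = 803.528
Cov[S, Q] = 660 + 505.362 + 803.528 = 1968.89.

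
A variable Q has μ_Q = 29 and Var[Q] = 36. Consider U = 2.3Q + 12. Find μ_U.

μ_U = 78.7

U = 2.3Q + 12 is linear with a = 2.3, b = 12.
μ_U = a·μ_Q + b = 2.3·29 + 12 = 78.7.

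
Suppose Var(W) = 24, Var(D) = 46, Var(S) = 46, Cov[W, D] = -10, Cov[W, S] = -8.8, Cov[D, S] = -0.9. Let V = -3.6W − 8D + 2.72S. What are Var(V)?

Var(V) = 3230.8736

Var(V) = a²·Var(W) + b²·Var(D) + c²·Var(S) + 2ab·Cov[W, D] + 2ac·Cov[W, S] + 2bc·Cov[D, S], with a = -3.6, b = -8, c = 2.72.
= 311.04 + 2944 + 340.3264 + (-576) + 172.3392 + 39.168
= 3230.8736.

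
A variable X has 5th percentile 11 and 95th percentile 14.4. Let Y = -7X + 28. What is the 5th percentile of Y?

5th percentile of Y = -72.8

Since a = -7 < 0 the transformation is decreasing, reversing order: the 5th percentile of Y corresponds to the 95th percentile of X.
So P_{5}(Y) = a·P_{95}(X) + b = (-7)·14.4 + 28 = -72.8.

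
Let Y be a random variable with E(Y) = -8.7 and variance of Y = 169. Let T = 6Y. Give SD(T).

SD(T) = 78

T = 6Y is linear with a = 6, b = 0.
SD(Y) = √169 = 13.
SD(T) = |a|·SD(Y) = |6|·13 = 78.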